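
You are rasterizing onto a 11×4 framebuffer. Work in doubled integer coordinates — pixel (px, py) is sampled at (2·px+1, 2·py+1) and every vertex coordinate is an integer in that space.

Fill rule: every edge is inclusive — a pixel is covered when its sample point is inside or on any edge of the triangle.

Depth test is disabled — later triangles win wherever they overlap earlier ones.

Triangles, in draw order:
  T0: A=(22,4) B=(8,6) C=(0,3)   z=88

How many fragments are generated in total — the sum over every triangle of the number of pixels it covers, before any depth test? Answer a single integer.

T0:
  2·area = 58
  edge (22, 4)→(8, 6): d=(-14,2) inclusive
  edge (8, 6)→(0, 3): d=(-8,-3) inclusive
  edge (0, 3)→(22, 4): d=(22,1) inclusive
    (3,2)@(7, 5): e=[16,5,37] → █
    (4,2)@(9, 5): e=[12,11,35] → █
    (5,2)@(11, 5): e=[8,17,33] → █
    (6,2)@(13, 5): e=[4,23,31] → █
    (7,2)@(15, 5): e=[0,29,29] → █  [on edge]
    (8,2)@(17, 5): e=[-4,35,27] → ·
    (0,3)@(1, 7): e=[0,-29,87] → ·  [on edge]
    (3,3)@(7, 7): e=[-12,-11,81] → ·
    (4,3)@(9, 7): e=[-16,-5,79] → ·
    (5,3)@(11, 7): e=[-20,1,77] → ·
    (6,3)@(13, 7): e=[-24,7,75] → ·
    (7,3)@(15, 7): e=[-28,13,73] → ·
  covered (5 px):
    · · · · · · · · · · ·
    · · · · · · · · · · ·
    · · · █ █ █ █ █ · · ·
    · · · · · · · · · · ·

Final: 5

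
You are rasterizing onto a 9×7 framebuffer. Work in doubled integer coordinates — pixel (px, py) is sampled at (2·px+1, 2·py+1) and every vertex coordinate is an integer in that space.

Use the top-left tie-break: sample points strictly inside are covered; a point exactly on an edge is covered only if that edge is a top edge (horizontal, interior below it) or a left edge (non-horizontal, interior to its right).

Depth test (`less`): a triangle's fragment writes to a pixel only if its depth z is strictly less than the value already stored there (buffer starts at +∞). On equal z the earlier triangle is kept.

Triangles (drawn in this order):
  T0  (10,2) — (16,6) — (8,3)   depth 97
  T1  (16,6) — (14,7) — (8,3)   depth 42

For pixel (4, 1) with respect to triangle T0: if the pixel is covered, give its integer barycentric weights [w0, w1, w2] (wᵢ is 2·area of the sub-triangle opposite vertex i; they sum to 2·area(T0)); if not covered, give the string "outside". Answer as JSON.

T0:
  2·area = 14
  edge (10, 2)→(16, 6): d=(6,4) right/bottom  bias=-1
  edge (16, 6)→(8, 3): d=(-8,-3) top-left  bias=+0
  edge (8, 3)→(10, 2): d=(2,-1) top-left  bias=+0
    (4,1)@(9, 3): e=[10,3,1] → █
    (5,1)@(11, 3): e=[2,9,3] → █
    (6,1)@(13, 3): e=[-6,15,5] → ·
    (4,2)@(9, 5): e=[22,-13,5] → ·
    (5,2)@(11, 5): e=[14,-7,7] → ·
  covered (2 px):
    · · · · · · · · ·
    · · · · █ █ · · ·
    · · · · · · · · ·
    · · · · · · · · ·
    · · · · · · · · ·
    · · · · · · · · ·
    · · · · · · · · ·
T1:
  2·area = 14
  edge (16, 6)→(14, 7): d=(-2,1) right/bottom  bias=-1
  edge (14, 7)→(8, 3): d=(-6,-4) top-left  bias=+0
  edge (8, 3)→(16, 6): d=(8,3) right/bottom  bias=-1
    (2,0)@(5, 1): e=[21,0,-7] → ·  [on edge]
    (5,2)@(11, 5): e=[7,0,7] → █  [on edge]
    (6,2)@(13, 5): e=[5,8,1] → █
    (7,2)@(15, 5): e=[3,16,-5] → ·
    (5,3)@(11, 7): e=[3,-12,23] → ·
    (6,3)@(13, 7): e=[1,-4,17] → ·
    (8,4)@(17, 9): e=[-7,0,21] → ·  [on edge]
  covered (2 px):
    · · · · · · · · ·
    · · · · · · · · ·
    · · · · · █ █ · ·
    · · · · · · · · ·
    · · · · · · · · ·
    · · · · · · · · ·
    · · · · · · · · ·

Result: [3,1,10]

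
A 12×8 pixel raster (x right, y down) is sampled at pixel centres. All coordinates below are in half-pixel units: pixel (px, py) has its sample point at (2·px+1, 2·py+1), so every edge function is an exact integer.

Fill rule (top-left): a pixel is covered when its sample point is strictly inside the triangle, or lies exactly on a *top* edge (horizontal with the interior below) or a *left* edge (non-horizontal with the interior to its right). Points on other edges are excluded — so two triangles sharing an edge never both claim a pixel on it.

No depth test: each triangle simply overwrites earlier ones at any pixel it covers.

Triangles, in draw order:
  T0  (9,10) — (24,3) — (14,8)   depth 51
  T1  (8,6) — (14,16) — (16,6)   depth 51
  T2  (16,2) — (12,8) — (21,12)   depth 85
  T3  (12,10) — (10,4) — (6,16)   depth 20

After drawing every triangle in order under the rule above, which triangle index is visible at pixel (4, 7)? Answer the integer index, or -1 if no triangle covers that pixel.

T0:
  2·area = 5
  edge (9, 10)→(24, 3): d=(15,-7) top-left  bias=+0
  edge (24, 3)→(14, 8): d=(-10,5) right/bottom  bias=-1
  edge (14, 8)→(9, 10): d=(-5,2) right/bottom  bias=-1
  covered (0 px):
    . . . . . . . . . . . .
    . . . . . . . . . . . .
    . . . . . . . . . . . .
    . . . . . . . . . . . .
    . . . . . . . . . . . .
    . . . . . . . . . . . .
    . . . . . . . . . . . .
    . . . . . . . . . . . .
T1:
  2·area = 80  (B↔C swapped to make it positive)
  edge (8, 6)→(16, 6): d=(8,0) top-left  bias=+0
  edge (16, 6)→(14, 16): d=(-2,10) right/bottom  bias=-1
  edge (14, 16)→(8, 6): d=(-6,-10) top-left  bias=+0
    (2,0)@(5, 1): e=[-40,120,0] → .  [on edge]
    (8,0)@(17, 1): e=[-40,0,120] → .  [on edge]
    (4,3)@(9, 7): e=[8,68,4] → X
    (5,3)@(11, 7): e=[8,48,24] → X
    (6,3)@(13, 7): e=[8,28,44] → X
    (7,3)@(15, 7): e=[8,8,64] → X
    (8,3)@(17, 7): e=[8,-12,84] → .
    (4,4)@(9, 9): e=[24,64,-8] → .
    (5,4)@(11, 9): e=[24,44,12] → X
    (8,4)@(17, 9): e=[24,-16,72] → .
    (5,5)@(11, 11): e=[40,40,0] → X  [on edge]
    (7,5)@(15, 11): e=[40,0,40] → .  [on edge]
  covered (10 px):
    . . . . . . . . . . . .
    . . . . . . . . . . . .
    . . . . . . . . . . . .
    . . . . X X X X . . . .
    . . . . . X X X . . . .
    . . . . . X X . . . . .
    . . . . . . X . . . . .
    . . . . . . . . . . . .
T2:
  2·area = 70  (B↔C swapped to make it positive)
  edge (16, 2)→(21, 12): d=(5,10) right/bottom  bias=-1
  edge (21, 12)→(12, 8): d=(-9,-4) top-left  bias=+0
  edge (12, 8)→(16, 2): d=(4,-6) top-left  bias=+0
    (7,2)@(15, 5): e=[25,39,6] → X
    (8,2)@(17, 5): e=[5,47,18] → X
    (9,2)@(19, 5): e=[-15,55,30] → .
    (6,3)@(13, 7): e=[55,13,2] → X
    (9,3)@(19, 7): e=[-5,37,38] → .
    (6,4)@(13, 9): e=[65,-5,10] → .
    (7,4)@(15, 9): e=[45,3,22] → X
    (9,4)@(19, 9): e=[5,19,46] → X
    (10,4)@(21, 9): e=[-15,27,58] → .
    (7,5)@(15, 11): e=[55,-15,30] → .
    (8,5)@(17, 11): e=[35,-7,42] → .
    (9,5)@(19, 11): e=[15,1,54] → X
  covered (9 px):
    . . . . . . . . . . . .
    . . . . . . . . . . . .
    . . . . . . . X X . . .
    . . . . . . X X X . . .
    . . . . . . . X X X . .
    . . . . . . . . . X . .
    . . . . . . . . . . . .
    . . . . . . . . . . . .
T3:
  2·area = 48  (B↔C swapped to make it positive)
  edge (12, 10)→(6, 16): d=(-6,6) right/bottom  bias=-1
  edge (6, 16)→(10, 4): d=(4,-12) top-left  bias=+0
  edge (10, 4)→(12, 10): d=(2,6) right/bottom  bias=-1
    (4,0)@(9, 1): e=[72,-24,0] → .  [on edge]
    (5,0)@(11, 1): e=[60,0,-12] → .  [on edge]
    (10,0)@(21, 1): e=[0,120,-72] → .  [on edge]
    (9,1)@(19, 3): e=[0,104,-56] → .  [on edge]
    (8,2)@(17, 5): e=[0,88,-40] → .  [on edge]
    (4,3)@(9, 7): e=[36,0,12] → X  [on edge]
    (5,3)@(11, 7): e=[24,24,0] → .  [on edge]
    (7,3)@(15, 7): e=[0,72,-24] → .  [on edge]
    (4,4)@(9, 9): e=[24,8,16] → X
    (5,4)@(11, 9): e=[12,32,4] → X
    (6,4)@(13, 9): e=[0,56,-8] → .  [on edge]
    (4,5)@(9, 11): e=[12,16,20] → X
    (5,5)@(11, 11): e=[0,40,8] → .  [on edge]
    (3,6)@(7, 13): e=[12,0,36] → X  [on edge]
    (4,6)@(9, 13): e=[0,24,24] → .  [on edge]
    (6,6)@(13, 13): e=[-24,72,0] → .  [on edge]
    (3,7)@(7, 15): e=[0,8,40] → .  [on edge]
  covered (5 px):
    . . . . . . . . . . . .
    . . . . . . . . . . . .
    . . . . . . . . . . . .
    . . . . X . . . . . . .
    . . . . X X . . . . . .
    . . . . X . . . . . . .
    . . . X . . . . . . . .
    . . . . . . . . . . . .

Z-buffer (winner per pixel, '.' = empty):
  . . . . . . . . . . . .
  . . . . . . . . . . . .
  . . . . . . . 2 2 . . .
  . . . . 3 1 2 2 2 . . .
  . . . . 3 3 1 2 2 2 . .
  . . . . 3 1 1 . . 2 . .
  . . . 3 . . 1 . . . . .
  . . . . . . . . . . . .

Final: -1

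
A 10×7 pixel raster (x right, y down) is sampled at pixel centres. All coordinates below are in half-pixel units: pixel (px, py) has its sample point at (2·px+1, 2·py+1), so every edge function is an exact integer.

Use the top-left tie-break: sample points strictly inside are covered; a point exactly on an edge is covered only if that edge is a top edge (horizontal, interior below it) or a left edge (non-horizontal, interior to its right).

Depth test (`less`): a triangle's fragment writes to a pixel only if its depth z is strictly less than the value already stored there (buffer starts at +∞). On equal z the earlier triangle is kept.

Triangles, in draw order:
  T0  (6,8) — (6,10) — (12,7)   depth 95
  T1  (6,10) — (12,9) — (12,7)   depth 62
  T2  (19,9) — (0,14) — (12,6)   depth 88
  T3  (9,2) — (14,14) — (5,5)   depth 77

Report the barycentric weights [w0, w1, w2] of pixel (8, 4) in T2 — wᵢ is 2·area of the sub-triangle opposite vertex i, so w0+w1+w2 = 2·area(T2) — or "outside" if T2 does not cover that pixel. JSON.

T0:
  2·area = 12  (B↔C swapped to make it positive)
  edge (6, 8)→(12, 7): d=(6,-1) top-left  bias=+0
  edge (12, 7)→(6, 10): d=(-6,3) right/bottom  bias=-1
  edge (6, 10)→(6, 8): d=(0,-2) top-left  bias=+0
    (3,4)@(7, 9): e=[7,3,2] → X
    (4,4)@(9, 9): e=[9,-3,6] → .
    (3,5)@(7, 11): e=[19,-9,2] → .
  covered (1 px):
    . . . . . . . . . .
    . . . . . . . . . .
    . . . . . . . . . .
    . . . . . . . . . .
    . . . X . . . . . .
    . . . . . . . . . .
    . . . . . . . . . .
T1:
  2·area = 12  (B↔C swapped to make it positive)
  edge (6, 10)→(12, 7): d=(6,-3) top-left  bias=+0
  edge (12, 7)→(12, 9): d=(0,2) right/bottom  bias=-1
  edge (12, 9)→(6, 10): d=(-6,1) right/bottom  bias=-1
    (4,4)@(9, 9): e=[3,6,3] → X
    (5,4)@(11, 9): e=[9,2,1] → X
    (6,4)@(13, 9): e=[15,-2,-1] → .
    (4,5)@(9, 11): e=[15,6,-9] → .
    (5,5)@(11, 11): e=[21,2,-11] → .
  covered (2 px):
    . . . . . . . . . .
    . . . . . . . . . .
    . . . . . . . . . .
    . . . . . . . . . .
    . . . . X X . . . .
    . . . . . . . . . .
    . . . . . . . . . .
T2:
  2·area = 92
  edge (19, 9)→(0, 14): d=(-19,5) right/bottom  bias=-1
  edge (0, 14)→(12, 6): d=(12,-8) top-left  bias=+0
  edge (12, 6)→(19, 9): d=(7,3) right/bottom  bias=-1
    (2,1)@(5, 3): e=[184,-92,0] → .  [on edge]
    (5,3)@(11, 7): e=[78,4,10] → X
    (6,3)@(13, 7): e=[68,20,4] → X
    (7,3)@(15, 7): e=[58,36,-2] → .
    (4,4)@(9, 9): e=[50,12,30] → X
    (7,4)@(15, 9): e=[20,60,12] → X
    (8,4)@(17, 9): e=[10,76,6] → X
    (9,4)@(19, 9): e=[0,92,0] → .  [on edge]
    (2,5)@(5, 11): e=[32,4,56] → X
    (3,5)@(7, 11): e=[22,20,50] → X
    (6,5)@(13, 11): e=[-8,68,32] → .
    (7,5)@(15, 11): e=[-18,84,26] → .
  covered (12 px):
    . . . . . . . . . .
    . . . . . . . . . .
    . . . . . . . . . .
    . . . . . X X . . .
    . . . . X X X X X .
    . . X X X X . . . .
    . X . . . . . . . .
T3:
  2·area = 63
  edge (9, 2)→(14, 14): d=(5,12) right/bottom  bias=-1
  edge (14, 14)→(5, 5): d=(-9,-9) top-left  bias=+0
  edge (5, 5)→(9, 2): d=(4,-3) top-left  bias=+0
    (0,0)@(1, 1): e=[91,0,-28] → .  [on edge]
    (1,1)@(3, 3): e=[77,0,-14] → .  [on edge]
    (4,1)@(9, 3): e=[5,54,4] → X
    (5,1)@(11, 3): e=[-19,72,10] → .
    (2,2)@(5, 5): e=[63,0,0] → X  [on edge]
    (3,2)@(7, 5): e=[39,18,6] → X
    (5,2)@(11, 5): e=[-9,54,18] → .
    (2,3)@(5, 7): e=[73,-18,8] → .
    (3,3)@(7, 7): e=[49,0,14] → X  [on edge]
    (5,3)@(11, 7): e=[1,36,26] → X
    (6,3)@(13, 7): e=[-23,54,32] → .
    (3,4)@(7, 9): e=[59,-18,22] → .
    (4,4)@(9, 9): e=[35,0,28] → X  [on edge]
    (5,5)@(11, 11): e=[21,0,42] → X  [on edge]
    (6,6)@(13, 13): e=[7,0,56] → X  [on edge]
  covered (11 px):
    . . . . . . . . . .
    . . . . X . . . . .
    . . X X X . . . . .
    . . . X X X . . . .
    . . . . X X . . . .
    . . . . . X . . . .
    . . . . . . X . . .

Final: [76,6,10]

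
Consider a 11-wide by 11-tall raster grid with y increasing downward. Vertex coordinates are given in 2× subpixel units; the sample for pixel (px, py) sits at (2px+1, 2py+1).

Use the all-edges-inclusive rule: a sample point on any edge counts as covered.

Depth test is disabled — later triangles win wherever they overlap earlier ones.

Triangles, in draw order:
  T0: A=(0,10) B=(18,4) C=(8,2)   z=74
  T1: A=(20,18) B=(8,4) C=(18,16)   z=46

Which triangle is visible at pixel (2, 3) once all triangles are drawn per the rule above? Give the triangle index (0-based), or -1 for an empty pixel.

T0:
  2·area = 96  (B↔C swapped to make it positive)
  edge (0, 10)→(8, 2): d=(8,-8) inclusive
  edge (8, 2)→(18, 4): d=(10,2) inclusive
  edge (18, 4)→(0, 10): d=(-18,6) inclusive
    (1,0)@(3, 1): e=[-48,0,144] → .  [on edge]
    (4,0)@(9, 1): e=[0,-12,108] → .  [on edge]
    (3,1)@(7, 3): e=[0,12,84] → X  [on edge]
    (4,1)@(9, 3): e=[16,8,72] → X
    (5,1)@(11, 3): e=[32,4,60] → X
    (6,1)@(13, 3): e=[48,0,48] → X  [on edge]
    (7,1)@(15, 3): e=[64,-4,36] → .
    (10,1)@(21, 3): e=[112,-16,0] → .  [on edge]
    (2,2)@(5, 5): e=[0,36,60] → X  [on edge]
    (7,2)@(15, 5): e=[80,16,0] → X  [on edge]
    (8,2)@(17, 5): e=[96,12,-12] → .
    (1,3)@(3, 7): e=[0,60,36] → X  [on edge]
    (4,3)@(9, 7): e=[48,48,0] → X  [on edge]
    (0,4)@(1, 9): e=[0,84,12] → X  [on edge]
    (1,4)@(3, 9): e=[16,80,0] → X  [on edge]
  covered (16 px):
    . . . . . . . . . . .
    . . . X X X X . . . .
    . . X X X X X X . . .
    . X X X X . . . . . .
    X X . . . . . . . . .
    . . . . . . . . . . .
    . . . . . . . . . . .
    . . . . . . . . . . .
    . . . . . . . . . . .
    . . . . . . . . . . .
    . . . . . . . . . . .
T1:
  2·area = 4  (B↔C swapped to make it positive)
  edge (20, 18)→(18, 16): d=(-2,-2) inclusive
  edge (18, 16)→(8, 4): d=(-10,-12) inclusive
  edge (8, 4)→(20, 18): d=(12,14) inclusive
    (1,0)@(3, 1): e=[0,-30,34] → .  [on edge]
    (2,1)@(5, 3): e=[0,-26,30] → .  [on edge]
    (3,2)@(7, 5): e=[0,-22,26] → .  [on edge]
    (4,3)@(9, 7): e=[0,-18,22] → .  [on edge]
    (5,4)@(11, 9): e=[0,-14,18] → .  [on edge]
    (6,5)@(13, 11): e=[0,-10,14] → .  [on edge]
    (7,6)@(15, 13): e=[0,-6,10] → .  [on edge]
    (8,7)@(17, 15): e=[0,-2,6] → .  [on edge]
    (9,8)@(19, 17): e=[0,2,2] → X  [on edge]
    (10,8)@(21, 17): e=[4,26,-26] → .
    (9,9)@(19, 19): e=[-4,-18,26] → .
    (10,9)@(21, 19): e=[0,6,-2] → .  [on edge]
  covered (1 px):
    . . . . . . . . . . .
    . . . . . . . . . . .
    . . . . . . . . . . .
    . . . . . . . . . . .
    . . . . . . . . . . .
    . . . . . . . . . . .
    . . . . . . . . . . .
    . . . . . . . . . . .
    . . . . . . . . . X .
    . . . . . . . . . . .
    . . . . . . . . . . .

Z-buffer (winner per pixel, '.' = empty):
  . . . . . . . . . . .
  . . . 0 0 0 0 . . . .
  . . 0 0 0 0 0 0 . . .
  . 0 0 0 0 . . . . . .
  0 0 . . . . . . . . .
  . . . . . . . . . . .
  . . . . . . . . . . .
  . . . . . . . . . . .
  . . . . . . . . . 1 .
  . . . . . . . . . . .
  . . . . . . . . . . .

Answer: 0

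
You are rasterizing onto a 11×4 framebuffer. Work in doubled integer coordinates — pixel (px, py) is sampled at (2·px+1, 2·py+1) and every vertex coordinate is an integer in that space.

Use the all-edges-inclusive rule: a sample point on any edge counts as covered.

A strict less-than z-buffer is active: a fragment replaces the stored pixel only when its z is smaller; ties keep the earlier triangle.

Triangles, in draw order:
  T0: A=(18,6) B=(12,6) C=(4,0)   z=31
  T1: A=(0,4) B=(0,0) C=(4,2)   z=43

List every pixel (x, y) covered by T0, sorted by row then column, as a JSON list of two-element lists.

T0:
  2·area = 36
  edge (18, 6)→(12, 6): d=(-6,0) inclusive
  edge (12, 6)→(4, 0): d=(-8,-6) inclusive
  edge (4, 0)→(18, 6): d=(14,6) inclusive
    (4,1)@(9, 3): e=[18,6,12] → X
    (5,1)@(11, 3): e=[18,18,0] → X  [on edge]
    (6,1)@(13, 3): e=[18,30,-12] → .
    (4,2)@(9, 5): e=[6,-10,40] → .
    (5,2)@(11, 5): e=[6,2,28] → X
    (6,2)@(13, 5): e=[6,14,16] → X
    (7,2)@(15, 5): e=[6,26,4] → X
    (8,2)@(17, 5): e=[6,38,-8] → .
    (5,3)@(11, 7): e=[-6,-14,56] → .
    (6,3)@(13, 7): e=[-6,-2,44] → .
    (7,3)@(15, 7): e=[-6,10,32] → .
  covered (5 px):
    . . . . . . . . . . .
    . . . . X X . . . . .
    . . . . . X X X . . .
    . . . . . . . . . . .
T1:
  2·area = 16
  edge (0, 4)→(0, 0): d=(0,-4) inclusive
  edge (0, 0)→(4, 2): d=(4,2) inclusive
  edge (4, 2)→(0, 4): d=(-4,2) inclusive
    (0,0)@(1, 1): e=[4,2,10] → X
    (1,0)@(3, 1): e=[12,-2,6] → .
    (0,1)@(1, 3): e=[4,10,2] → X
    (1,1)@(3, 3): e=[12,6,-2] → .
    (0,2)@(1, 5): e=[4,18,-6] → .
  covered (2 px):
    X . . . . . . . . . .
    X . . . . . . . . . .
    . . . . . . . . . . .
    . . . . . . . . . . .

Answer: [[4,1],[5,1],[5,2],[6,2],[7,2]]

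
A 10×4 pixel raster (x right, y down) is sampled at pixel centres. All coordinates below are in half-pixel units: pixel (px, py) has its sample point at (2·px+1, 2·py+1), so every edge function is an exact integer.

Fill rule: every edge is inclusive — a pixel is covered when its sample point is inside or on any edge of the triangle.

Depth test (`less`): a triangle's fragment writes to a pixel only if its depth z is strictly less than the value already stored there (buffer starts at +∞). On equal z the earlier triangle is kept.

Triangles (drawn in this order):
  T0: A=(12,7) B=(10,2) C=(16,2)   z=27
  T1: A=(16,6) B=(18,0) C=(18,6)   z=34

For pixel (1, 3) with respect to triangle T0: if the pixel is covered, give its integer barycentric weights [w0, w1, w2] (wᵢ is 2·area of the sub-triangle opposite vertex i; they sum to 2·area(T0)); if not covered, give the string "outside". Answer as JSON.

T0:
  2·area = 30
  edge (12, 7)→(10, 2): d=(-2,-5) inclusive
  edge (10, 2)→(16, 2): d=(6,0) inclusive
  edge (16, 2)→(12, 7): d=(-4,5) inclusive
    (5,1)@(11, 3): e=[3,6,21] → █
    (6,1)@(13, 3): e=[13,6,11] → █
    (7,1)@(15, 3): e=[23,6,1] → █
    (8,1)@(17, 3): e=[33,6,-9] → ·
    (5,2)@(11, 5): e=[-1,18,13] → ·
    (6,2)@(13, 5): e=[9,18,3] → █
    (7,2)@(15, 5): e=[19,18,-7] → ·
    (6,3)@(13, 7): e=[5,30,-5] → ·
  covered (4 px):
    · · · · · · · · · ·
    · · · · · █ █ █ · ·
    · · · · · · █ · · ·
    · · · · · · · · · ·
T1:
  2·area = 12
  edge (16, 6)→(18, 0): d=(2,-6) inclusive
  edge (18, 0)→(18, 6): d=(0,6) inclusive
  edge (18, 6)→(16, 6): d=(-2,0) inclusive
    (8,1)@(17, 3): e=[0,6,6] → █  [on edge]
    (9,1)@(19, 3): e=[12,-6,6] → ·
    (8,2)@(17, 5): e=[4,6,2] → █
    (9,2)@(19, 5): e=[16,-6,2] → ·
    (8,3)@(17, 7): e=[8,6,-2] → ·
  covered (2 px):
    · · · · · · · · · ·
    · · · · · · · · █ ·
    · · · · · · · · █ ·
    · · · · · · · · · ·

Result: "outside"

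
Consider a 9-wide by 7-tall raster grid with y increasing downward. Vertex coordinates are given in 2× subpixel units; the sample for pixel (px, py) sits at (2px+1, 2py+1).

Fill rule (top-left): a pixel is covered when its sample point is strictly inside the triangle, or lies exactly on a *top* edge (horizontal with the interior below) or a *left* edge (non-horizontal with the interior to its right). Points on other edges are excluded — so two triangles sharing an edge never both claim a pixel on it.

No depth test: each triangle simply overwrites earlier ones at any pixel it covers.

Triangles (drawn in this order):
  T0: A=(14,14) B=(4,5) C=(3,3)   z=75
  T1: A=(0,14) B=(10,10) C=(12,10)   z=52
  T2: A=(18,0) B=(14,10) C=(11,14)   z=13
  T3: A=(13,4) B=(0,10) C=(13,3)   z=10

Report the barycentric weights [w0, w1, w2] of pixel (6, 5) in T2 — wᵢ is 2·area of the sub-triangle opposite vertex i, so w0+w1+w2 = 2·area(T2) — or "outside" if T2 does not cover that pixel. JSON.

T0:
  2·area = 11
  edge (14, 14)→(4, 5): d=(-10,-9) top-left  bias=+0
  edge (4, 5)→(3, 3): d=(-1,-2) top-left  bias=+0
  edge (3, 3)→(14, 14): d=(11,11) right/bottom  bias=-1
    (0,0)@(1, 1): e=[13,-2,0] → ·  [on edge]
    (1,1)@(3, 3): e=[11,0,0] → ·  [on edge]
    (2,2)@(5, 5): e=[9,2,0] → ·  [on edge]
    (2,3)@(5, 7): e=[-11,0,22] → ·  [on edge]
    (3,3)@(7, 7): e=[7,4,0] → ·  [on edge]
    (4,4)@(9, 9): e=[5,6,0] → ·  [on edge]
    (3,5)@(7, 11): e=[-33,0,44] → ·  [on edge]
    (5,5)@(11, 11): e=[3,8,0] → ·  [on edge]
    (6,6)@(13, 13): e=[1,10,0] → ·  [on edge]
  covered (0 px):
    · · · · · · · · ·
    · · · · · · · · ·
    · · · · · · · · ·
    · · · · · · · · ·
    · · · · · · · · ·
    · · · · · · · · ·
    · · · · · · · · ·
T1:
  2·area = 8
  edge (0, 14)→(10, 10): d=(10,-4) top-left  bias=+0
  edge (10, 10)→(12, 10): d=(2,0) top-left  bias=+0
  edge (12, 10)→(0, 14): d=(-12,4) right/bottom  bias=-1
    (7,4)@(15, 9): e=[10,-2,0] → ·  [on edge]
    (4,5)@(9, 11): e=[6,2,0] → ·  [on edge]
    (1,6)@(3, 13): e=[2,6,0] → ·  [on edge]
  covered (0 px):
    · · · · · · · · ·
    · · · · · · · · ·
    · · · · · · · · ·
    · · · · · · · · ·
    · · · · · · · · ·
    · · · · · · · · ·
    · · · · · · · · ·
T2:
  2·area = 14
  edge (18, 0)→(14, 10): d=(-4,10) right/bottom  bias=-1
  edge (14, 10)→(11, 14): d=(-3,4) right/bottom  bias=-1
  edge (11, 14)→(18, 0): d=(7,-14) top-left  bias=+0
    (7,3)@(15, 7): e=[2,5,7] → #
    (8,3)@(17, 7): e=[-18,-3,35] → ·
    (7,4)@(15, 9): e=[-6,-1,21] → ·
    (6,5)@(13, 11): e=[6,1,7] → #
    (7,5)@(15, 11): e=[-14,-7,35] → ·
    (6,6)@(13, 13): e=[-2,-5,21] → ·
  covered (2 px):
    · · · · · · · · ·
    · · · · · · · · ·
    · · · · · · · · ·
    · · · · · · · # ·
    · · · · · · · · ·
    · · · · · · # · ·
    · · · · · · · · ·
T3:
  2·area = 13
  edge (13, 4)→(0, 10): d=(-13,6) right/bottom  bias=-1
  edge (0, 10)→(13, 3): d=(13,-7) top-left  bias=+0
  edge (13, 3)→(13, 4): d=(0,1) right/bottom  bias=-1
    (6,0)@(13, 1): e=[39,-26,0] → ·  [on edge]
    (6,1)@(13, 3): e=[13,0,0] → ·  [on edge]
    (6,2)@(13, 5): e=[-13,26,0] → ·  [on edge]
    (6,3)@(13, 7): e=[-39,52,0] → ·  [on edge]
    (6,4)@(13, 9): e=[-65,78,0] → ·  [on edge]
    (6,5)@(13, 11): e=[-91,104,0] → ·  [on edge]
    (6,6)@(13, 13): e=[-117,130,0] → ·  [on edge]
  covered (0 px):
    · · · · · · · · ·
    · · · · · · · · ·
    · · · · · · · · ·
    · · · · · · · · ·
    · · · · · · · · ·
    · · · · · · · · ·
    · · · · · · · · ·

Answer: [1,7,6]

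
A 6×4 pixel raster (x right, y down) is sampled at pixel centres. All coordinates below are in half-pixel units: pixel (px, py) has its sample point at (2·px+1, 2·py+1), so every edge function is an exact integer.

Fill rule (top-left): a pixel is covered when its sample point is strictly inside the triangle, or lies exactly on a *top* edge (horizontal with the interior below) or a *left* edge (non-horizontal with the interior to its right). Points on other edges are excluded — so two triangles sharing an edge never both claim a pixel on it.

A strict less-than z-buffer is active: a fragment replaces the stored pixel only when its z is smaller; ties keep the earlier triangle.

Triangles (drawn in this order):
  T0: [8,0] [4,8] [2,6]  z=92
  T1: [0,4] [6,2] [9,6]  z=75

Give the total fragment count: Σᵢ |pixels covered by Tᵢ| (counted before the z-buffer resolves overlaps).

T0:
  2·area = 24
  edge (8, 0)→(4, 8): d=(-4,8) right/bottom  bias=-1
  edge (4, 8)→(2, 6): d=(-2,-2) top-left  bias=+0
  edge (2, 6)→(8, 0): d=(6,-6) top-left  bias=+0
    (3,0)@(7, 1): e=[4,20,0] → #  [on edge]
    (4,0)@(9, 1): e=[-12,24,12] → ·
    (2,1)@(5, 3): e=[12,12,0] → #  [on edge]
    (3,1)@(7, 3): e=[-4,16,12] → ·
    (0,2)@(1, 5): e=[36,0,-12] → ·  [on edge]
    (1,2)@(3, 5): e=[20,4,0] → #  [on edge]
    (3,2)@(7, 5): e=[-12,12,24] → ·
    (0,3)@(1, 7): e=[28,-4,0] → ·  [on edge]
    (1,3)@(3, 7): e=[12,0,12] → #  [on edge]
    (2,3)@(5, 7): e=[-4,4,24] → ·
  covered (5 px):
    · · · # · ·
    · · # · · ·
    · # # · · ·
    · # · · · ·
T1:
  2·area = 30
  edge (0, 4)→(6, 2): d=(6,-2) top-left  bias=+0
  edge (6, 2)→(9, 6): d=(3,4) right/bottom  bias=-1
  edge (9, 6)→(0, 4): d=(-9,-2) top-left  bias=+0
    (4,0)@(9, 1): e=[0,-15,45] → ·  [on edge]
    (1,1)@(3, 3): e=[0,15,15] → #  [on edge]
    (2,1)@(5, 3): e=[4,7,19] → #
    (3,1)@(7, 3): e=[8,-1,23] → ·
    (1,2)@(3, 5): e=[12,21,-3] → ·
    (2,2)@(5, 5): e=[16,13,1] → #
    (3,2)@(7, 5): e=[20,5,5] → #
    (4,2)@(9, 5): e=[24,-3,9] → ·
    (2,3)@(5, 7): e=[28,19,-17] → ·
    (3,3)@(7, 7): e=[32,11,-13] → ·
  covered (4 px):
    · · · · · ·
    · # # · · ·
    · · # # · ·
    · · · · · ·

Answer: 9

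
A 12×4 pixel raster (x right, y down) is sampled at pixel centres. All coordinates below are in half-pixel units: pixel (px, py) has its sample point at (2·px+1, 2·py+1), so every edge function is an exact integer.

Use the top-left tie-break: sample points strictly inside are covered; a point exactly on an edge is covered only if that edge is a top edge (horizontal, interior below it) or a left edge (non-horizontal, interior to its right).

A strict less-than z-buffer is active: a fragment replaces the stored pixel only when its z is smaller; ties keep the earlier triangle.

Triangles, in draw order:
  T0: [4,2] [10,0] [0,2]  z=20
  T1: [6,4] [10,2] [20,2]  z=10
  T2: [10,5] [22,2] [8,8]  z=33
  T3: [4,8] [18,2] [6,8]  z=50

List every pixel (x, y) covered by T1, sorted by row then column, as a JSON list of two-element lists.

T0:
  2·area = 8  (B↔C swapped to make it positive)
  edge (4, 2)→(0, 2): d=(-4,0) right/bottom  bias=-1
  edge (0, 2)→(10, 0): d=(10,-2) top-left  bias=+0
  edge (10, 0)→(4, 2): d=(-6,2) right/bottom  bias=-1
    (2,0)@(5, 1): e=[4,0,4] → #  [on edge]
    (3,0)@(7, 1): e=[4,4,0] → ·  [on edge]
    (0,1)@(1, 3): e=[-4,12,0] → ·  [on edge]
    (2,1)@(5, 3): e=[-4,20,-8] → ·
  covered (1 px):
    · · # · · · · · · · · ·
    · · · · · · · · · · · ·
    · · · · · · · · · · · ·
    · · · · · · · · · · · ·
T1:
  2·area = 20
  edge (6, 4)→(10, 2): d=(4,-2) top-left  bias=+0
  edge (10, 2)→(20, 2): d=(10,0) top-left  bias=+0
  edge (20, 2)→(6, 4): d=(-14,2) right/bottom  bias=-1
    (4,1)@(9, 3): e=[2,10,8] → #
    (5,1)@(11, 3): e=[6,10,4] → #
    (6,1)@(13, 3): e=[10,10,0] → ·  [on edge]
    (4,2)@(9, 5): e=[10,30,-20] → ·
    (5,2)@(11, 5): e=[14,30,-24] → ·
  covered (2 px):
    · · · · · · · · · · · ·
    · · · · # # · · · · · ·
    · · · · · · · · · · · ·
    · · · · · · · · · · · ·
T2:
  2·area = 30
  edge (10, 5)→(22, 2): d=(12,-3) top-left  bias=+0
  edge (22, 2)→(8, 8): d=(-14,6) right/bottom  bias=-1
  edge (8, 8)→(10, 5): d=(2,-3) top-left  bias=+0
    (9,1)@(19, 3): e=[3,4,23] → #
    (10,1)@(21, 3): e=[9,-8,29] → ·
    (5,2)@(11, 5): e=[3,24,3] → #
    (6,2)@(13, 5): e=[9,12,9] → #
    (7,2)@(15, 5): e=[15,0,15] → ·  [on edge]
    (9,2)@(19, 5): e=[27,-24,27] → ·
    (4,3)@(9, 7): e=[21,8,1] → #
    (5,3)@(11, 7): e=[27,-4,7] → ·
    (6,3)@(13, 7): e=[33,-16,13] → ·
  covered (4 px):
    · · · · · · · · · · · ·
    · · · · · · · · · # · ·
    · · · · · # # · · · · ·
    · · · · # · · · · · · ·
T3:
  2·area = 12
  edge (4, 8)→(18, 2): d=(14,-6) top-left  bias=+0
  edge (18, 2)→(6, 8): d=(-12,6) right/bottom  bias=-1
  edge (6, 8)→(4, 8): d=(-2,0) right/bottom  bias=-1
    (5,2)@(11, 5): e=[0,6,6] → #  [on edge]
    (6,2)@(13, 5): e=[12,-6,6] → ·
    (3,3)@(7, 7): e=[4,6,2] → #
    (4,3)@(9, 7): e=[16,-6,2] → ·
    (5,3)@(11, 7): e=[28,-18,2] → ·
  covered (2 px):
    · · · · · · · · · · · ·
    · · · · · · · · · · · ·
    · · · · · # · · · · · ·
    · · · # · · · · · · · ·

Result: [[4,1],[5,1]]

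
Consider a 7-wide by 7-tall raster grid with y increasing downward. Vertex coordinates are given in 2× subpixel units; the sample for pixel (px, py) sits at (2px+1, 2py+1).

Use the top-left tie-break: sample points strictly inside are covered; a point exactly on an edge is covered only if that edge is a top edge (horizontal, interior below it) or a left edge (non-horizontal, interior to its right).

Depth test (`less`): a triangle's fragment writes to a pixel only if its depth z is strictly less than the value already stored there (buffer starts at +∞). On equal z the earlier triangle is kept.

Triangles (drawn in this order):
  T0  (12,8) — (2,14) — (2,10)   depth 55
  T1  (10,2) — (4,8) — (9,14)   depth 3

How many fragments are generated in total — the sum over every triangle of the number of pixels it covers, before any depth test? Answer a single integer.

T0:
  2·area = 40
  edge (12, 8)→(2, 14): d=(-10,6) right/bottom  bias=-1
  edge (2, 14)→(2, 10): d=(0,-4) top-left  bias=+0
  edge (2, 10)→(12, 8): d=(10,-2) top-left  bias=+0
    (3,4)@(7, 9): e=[20,20,0] → X  [on edge]
    (4,4)@(9, 9): e=[8,28,4] → X
    (5,4)@(11, 9): e=[-4,36,8] → .
    (1,5)@(3, 11): e=[24,4,12] → X
    (2,5)@(5, 11): e=[12,12,16] → X
    (3,5)@(7, 11): e=[0,20,20] → .  [on edge]
    (4,5)@(9, 11): e=[-12,28,24] → .
    (1,6)@(3, 13): e=[4,4,32] → X
    (2,6)@(5, 13): e=[-8,12,36] → .
  covered (5 px):
    . . . . . . .
    . . . . . . .
    . . . . . . .
    . . . . . . .
    . . . X X . .
    . X X . . . .
    . X . . . . .
T1:
  2·area = 66  (B↔C swapped to make it positive)
  edge (10, 2)→(9, 14): d=(-1,12) right/bottom  bias=-1
  edge (9, 14)→(4, 8): d=(-5,-6) top-left  bias=+0
  edge (4, 8)→(10, 2): d=(6,-6) top-left  bias=+0
    (5,0)@(11, 1): e=[-11,77,0] → .  [on edge]
    (4,1)@(9, 3): e=[11,55,0] → X  [on edge]
    (5,1)@(11, 3): e=[-13,67,12] → .
    (3,2)@(7, 5): e=[33,33,0] → X  [on edge]
    (5,2)@(11, 5): e=[-15,57,24] → .
    (2,3)@(5, 7): e=[55,11,0] → X  [on edge]
    (5,3)@(11, 7): e=[-17,47,36] → .
    (1,4)@(3, 9): e=[77,-11,0] → .  [on edge]
    (2,4)@(5, 9): e=[53,1,12] → X
    (5,4)@(11, 9): e=[-19,37,48] → .
    (0,5)@(1, 11): e=[99,-33,0] → .  [on edge]
    (2,5)@(5, 11): e=[51,-9,24] → .
  covered (12 px):
    . . . . . . .
    . . . . X . .
    . . . X X . .
    . . X X X . .
    . . X X X . .
    . . . X X . .
    . . . . X . .

Result: 17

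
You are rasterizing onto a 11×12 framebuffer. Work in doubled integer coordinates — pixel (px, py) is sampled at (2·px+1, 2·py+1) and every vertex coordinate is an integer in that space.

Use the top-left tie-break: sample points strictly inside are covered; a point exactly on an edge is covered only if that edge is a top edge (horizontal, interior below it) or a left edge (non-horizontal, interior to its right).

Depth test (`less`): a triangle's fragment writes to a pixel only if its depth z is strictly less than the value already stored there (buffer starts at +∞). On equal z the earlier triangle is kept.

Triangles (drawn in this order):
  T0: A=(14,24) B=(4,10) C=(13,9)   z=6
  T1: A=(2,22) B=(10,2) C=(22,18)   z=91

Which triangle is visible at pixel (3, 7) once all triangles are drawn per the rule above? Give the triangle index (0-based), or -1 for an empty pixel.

T0:
  2·area = 136
  edge (14, 24)→(4, 10): d=(-10,-14) top-left  bias=+0
  edge (4, 10)→(13, 9): d=(9,-1) top-left  bias=+0
  edge (13, 9)→(14, 24): d=(1,15) right/bottom  bias=-1
    (6,4)@(13, 9): e=[136,0,0] → .  [on edge]
    (2,5)@(5, 11): e=[4,10,122] → X
    (3,5)@(7, 11): e=[32,12,92] → X
    (4,5)@(9, 11): e=[60,14,62] → X
    (5,5)@(11, 11): e=[88,16,32] → X
    (6,5)@(13, 11): e=[116,18,2] → X
    (7,5)@(15, 11): e=[144,20,-28] → .
    (2,6)@(5, 13): e=[-16,28,124] → .
    (3,6)@(7, 13): e=[12,30,94] → X
    (7,6)@(15, 13): e=[124,38,-26] → .
    (3,7)@(7, 15): e=[-8,48,96] → .
    (4,7)@(9, 15): e=[20,50,66] → X
    (4,8)@(9, 17): e=[0,68,68] → X  [on edge]
  covered (18 px):
    . . . . . . . . . . .
    . . . . . . . . . . .
    . . . . . . . . . . .
    . . . . . . . . . . .
    . . . . . . . . . . .
    . . X X X X X . . . .
    . . . X X X X . . . .
    . . . . X X X . . . .
    . . . . X X X . . . .
    . . . . . X X . . . .
    . . . . . . X . . . .
    . . . . . . . . . . .
T1:
  2·area = 368
  edge (2, 22)→(10, 2): d=(8,-20) top-left  bias=+0
  edge (10, 2)→(22, 18): d=(12,16) right/bottom  bias=-1
  edge (22, 18)→(2, 22): d=(-20,4) right/bottom  bias=-1
    (4,2)@(9, 5): e=[4,52,312] → X
    (5,2)@(11, 5): e=[44,20,304] → X
    (6,2)@(13, 5): e=[84,-12,296] → .
    (4,3)@(9, 7): e=[20,76,272] → X
    (6,3)@(13, 7): e=[100,12,256] → X
    (7,3)@(15, 7): e=[140,-20,248] → .
    (4,4)@(9, 9): e=[36,100,232] → X
    (7,4)@(15, 9): e=[156,4,208] → X
    (8,4)@(17, 9): e=[196,-28,200] → .
    (3,5)@(7, 11): e=[12,156,200] → X
    (8,5)@(17, 11): e=[212,-4,160] → .
    (3,6)@(7, 13): e=[28,180,160] → X
    (8,9)@(17, 19): e=[276,92,0] → .  [on edge]
    (3,10)@(7, 21): e=[92,276,0] → .  [on edge]
  covered (45 px):
    . . . . . . . . . . .
    . . . . . . . . . . .
    . . . . X X . . . . .
    . . . . X X X . . . .
    . . . . X X X X . . .
    . . . X X X X X . . .
    . . . X X X X X X . .
    . . X X X X X X X X .
    . . X X X X X X X X X
    . . X X X X X X . . .
    . X X . . . . . . . .
    . . . . . . . . . . .

Z-buffer (winner per pixel, '.' = empty):
  . . . . . . . . . . .
  . . . . . . . . . . .
  . . . . 1 1 . . . . .
  . . . . 1 1 1 . . . .
  . . . . 1 1 1 1 . . .
  . . 0 0 0 0 0 1 . . .
  . . . 0 0 0 0 1 1 . .
  . . 1 1 0 0 0 1 1 1 .
  . . 1 1 0 0 0 1 1 1 1
  . . 1 1 1 0 0 1 . . .
  . 1 1 . . . 0 . . . .
  . . . . . . . . . . .

Result: 1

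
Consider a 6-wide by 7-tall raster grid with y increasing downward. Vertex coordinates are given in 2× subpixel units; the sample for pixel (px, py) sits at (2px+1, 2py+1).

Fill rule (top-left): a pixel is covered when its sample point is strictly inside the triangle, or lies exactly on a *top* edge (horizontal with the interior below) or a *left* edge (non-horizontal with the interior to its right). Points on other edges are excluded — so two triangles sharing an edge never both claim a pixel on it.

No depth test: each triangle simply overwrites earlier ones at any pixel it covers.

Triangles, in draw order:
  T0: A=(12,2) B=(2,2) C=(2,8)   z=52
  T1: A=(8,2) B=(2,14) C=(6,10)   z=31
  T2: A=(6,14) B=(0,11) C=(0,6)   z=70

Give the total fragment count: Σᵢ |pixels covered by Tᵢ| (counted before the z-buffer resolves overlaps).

T0:
  2·area = 60  (B↔C swapped to make it positive)
  edge (12, 2)→(2, 8): d=(-10,6) right/bottom  bias=-1
  edge (2, 8)→(2, 2): d=(0,-6) top-left  bias=+0
  edge (2, 2)→(12, 2): d=(10,0) top-left  bias=+0
    (1,1)@(3, 3): e=[44,6,10] → X
    (2,1)@(5, 3): e=[32,18,10] → X
    (3,1)@(7, 3): e=[20,30,10] → X
    (4,1)@(9, 3): e=[8,42,10] → X
    (5,1)@(11, 3): e=[-4,54,10] → .
    (1,2)@(3, 5): e=[24,6,30] → X
    (3,2)@(7, 5): e=[0,30,30] → .  [on edge]
    (4,2)@(9, 5): e=[-12,42,30] → .
    (1,3)@(3, 7): e=[4,6,50] → X
    (2,3)@(5, 7): e=[-8,18,50] → .
    (1,4)@(3, 9): e=[-16,6,70] → .
  covered (7 px):
    . . . . . .
    . X X X X .
    . X X . . .
    . X . . . .
    . . . . . .
    . . . . . .
    . . . . . .
T1:
  2·area = 24  (B↔C swapped to make it positive)
  edge (8, 2)→(6, 10): d=(-2,8) right/bottom  bias=-1
  edge (6, 10)→(2, 14): d=(-4,4) right/bottom  bias=-1
  edge (2, 14)→(8, 2): d=(6,-12) top-left  bias=+0
    (3,2)@(7, 5): e=[2,16,6] → X
    (4,2)@(9, 5): e=[-14,8,30] → .
    (5,2)@(11, 5): e=[-30,0,54] → .  [on edge]
    (3,3)@(7, 7): e=[-2,8,18] → .
    (4,3)@(9, 7): e=[-18,0,42] → .  [on edge]
    (2,4)@(5, 9): e=[10,8,6] → X
    (3,4)@(7, 9): e=[-6,0,30] → .  [on edge]
    (2,5)@(5, 11): e=[6,0,18] → .  [on edge]
    (1,6)@(3, 13): e=[18,0,6] → .  [on edge]
  covered (2 px):
    . . . . . .
    . . . . . .
    . . . X . .
    . . . . . .
    . . X . . .
    . . . . . .
    . . . . . .
T2:
  2·area = 30
  edge (6, 14)→(0, 11): d=(-6,-3) top-left  bias=+0
  edge (0, 11)→(0, 6): d=(0,-5) top-left  bias=+0
  edge (0, 6)→(6, 14): d=(6,8) right/bottom  bias=-1
    (0,4)@(1, 9): e=[15,5,10] → X
    (1,4)@(3, 9): e=[21,15,-6] → .
    (0,5)@(1, 11): e=[3,5,22] → X
    (1,5)@(3, 11): e=[9,15,6] → X
    (2,5)@(5, 11): e=[15,25,-10] → .
    (0,6)@(1, 13): e=[-9,5,34] → .
    (1,6)@(3, 13): e=[-3,15,18] → .
    (2,6)@(5, 13): e=[3,25,2] → X
    (3,6)@(7, 13): e=[9,35,-14] → .
  covered (4 px):
    . . . . . .
    . . . . . .
    . . . . . .
    . . . . . .
    X . . . . .
    X X . . . .
    . . X . . .

Final: 13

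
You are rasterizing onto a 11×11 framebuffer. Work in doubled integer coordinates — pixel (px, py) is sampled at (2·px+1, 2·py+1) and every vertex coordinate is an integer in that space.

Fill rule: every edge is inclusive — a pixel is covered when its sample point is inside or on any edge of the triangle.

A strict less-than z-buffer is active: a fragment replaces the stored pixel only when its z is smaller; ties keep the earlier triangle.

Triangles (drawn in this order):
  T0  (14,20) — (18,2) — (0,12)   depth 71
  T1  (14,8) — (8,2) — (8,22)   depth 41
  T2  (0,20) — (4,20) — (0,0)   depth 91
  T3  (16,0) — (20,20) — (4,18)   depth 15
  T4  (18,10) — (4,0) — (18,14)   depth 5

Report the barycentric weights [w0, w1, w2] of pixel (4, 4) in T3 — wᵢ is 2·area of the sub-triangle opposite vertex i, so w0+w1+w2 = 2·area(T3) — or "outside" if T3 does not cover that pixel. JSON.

T0:
  2·area = 284  (B↔C swapped to make it positive)
  edge (14, 20)→(0, 12): d=(-14,-8) inclusive
  edge (0, 12)→(18, 2): d=(18,-10) inclusive
  edge (18, 2)→(14, 20): d=(-4,18) inclusive
    (8,1)@(17, 3): e=[262,8,14] → X
    (9,1)@(19, 3): e=[278,28,-22] → .
    (6,2)@(13, 5): e=[202,4,78] → X
    (7,2)@(15, 5): e=[218,24,42] → X
    (9,2)@(19, 5): e=[250,64,-30] → .
    (4,3)@(9, 7): e=[142,0,142] → X  [on edge]
    (5,3)@(11, 7): e=[158,20,106] → X
    (8,3)@(17, 7): e=[206,80,-2] → .
    (3,4)@(7, 9): e=[98,16,170] → X
    (8,4)@(17, 9): e=[178,116,-10] → .
    (1,5)@(3, 11): e=[38,12,234] → X
    (2,5)@(5, 11): e=[54,32,198] → X
  covered (36 px):
    . . . . . . . . . . .
    . . . . . . . . X . .
    . . . . . . X X X . .
    . . . . X X X X . . .
    . . . X X X X X . . .
    . X X X X X X X . . .
    . X X X X X X X . . .
    . . . X X X X X . . .
    . . . . X X X . . . .
    . . . . . . X . . . .
    . . . . . . . . . . .
T1:
  2·area = 120  (B↔C swapped to make it positive)
  edge (14, 8)→(8, 22): d=(-6,14) inclusive
  edge (8, 22)→(8, 2): d=(0,-20) inclusive
  edge (8, 2)→(14, 8): d=(6,6) inclusive
    (3,0)@(7, 1): e=[140,-20,0] → .  [on edge]
    (8,0)@(17, 1): e=[0,180,-60] → .  [on edge]
    (4,1)@(9, 3): e=[100,20,0] → X  [on edge]
    (5,1)@(11, 3): e=[72,60,-12] → .
    (4,2)@(9, 5): e=[88,20,12] → X
    (5,2)@(11, 5): e=[60,60,0] → X  [on edge]
    (6,2)@(13, 5): e=[32,100,-12] → .
    (4,3)@(9, 7): e=[76,20,24] → X
    (6,3)@(13, 7): e=[20,100,0] → X  [on edge]
    (7,3)@(15, 7): e=[-8,140,-12] → .
    (4,4)@(9, 9): e=[64,20,36] → X
    (7,4)@(15, 9): e=[-20,140,0] → .  [on edge]
    (8,5)@(17, 11): e=[-60,180,0] → .  [on edge]
    (9,6)@(19, 13): e=[-100,220,0] → .  [on edge]
    (5,7)@(11, 15): e=[0,60,60] → X  [on edge]
    (10,7)@(21, 15): e=[-140,260,0] → .  [on edge]
  covered (17 px):
    . . . . . . . . . . .
    . . . . X . . . . . .
    . . . . X X . . . . .
    . . . . X X X . . . .
    . . . . X X X . . . .
    . . . . X X . . . . .
    . . . . X X . . . . .
    . . . . X X . . . . .
    . . . . X . . . . . .
    . . . . X . . . . . .
    . . . . . . . . . . .
T2:
  2·area = 80  (B↔C swapped to make it positive)
  edge (0, 20)→(0, 0): d=(0,-20) inclusive
  edge (0, 0)→(4, 20): d=(4,20) inclusive
  edge (4, 20)→(0, 20): d=(-4,0) inclusive
    (0,2)@(1, 5): e=[20,0,60] → X  [on edge]
    (1,2)@(3, 5): e=[60,-40,60] → .
    (0,3)@(1, 7): e=[20,8,52] → X
    (1,3)@(3, 7): e=[60,-32,52] → .
    (0,4)@(1, 9): e=[20,16,44] → X
    (1,4)@(3, 9): e=[60,-24,44] → .
    (0,5)@(1, 11): e=[20,24,36] → X
    (1,5)@(3, 11): e=[60,-16,36] → .
    (0,6)@(1, 13): e=[20,32,28] → X
    (1,6)@(3, 13): e=[60,-8,28] → .
    (0,7)@(1, 15): e=[20,40,20] → X
    (1,7)@(3, 15): e=[60,0,20] → X  [on edge]
  covered (11 px):
    . . . . . . . . . . .
    . . . . . . . . . . .
    X . . . . . . . . . .
    X . . . . . . . . . .
    X . . . . . . . . . .
    X . . . . . . . . . .
    X . . . . . . . . . .
    X X . . . . . . . . .
    X X . . . . . . . . .
    X X . . . . . . . . .
    . . . . . . . . . . .
T3:
  2·area = 312
  edge (16, 0)→(20, 20): d=(4,20) inclusive
  edge (20, 20)→(4, 18): d=(-16,-2) inclusive
  edge (4, 18)→(16, 0): d=(12,-18) inclusive
    (7,1)@(15, 3): e=[32,262,18] → X
    (8,1)@(17, 3): e=[-8,266,54] → .
    (6,2)@(13, 5): e=[80,226,6] → X
    (8,2)@(17, 5): e=[0,234,78] → X  [on edge]
    (9,2)@(19, 5): e=[-40,238,114] → .
    (6,3)@(13, 7): e=[88,194,30] → X
    (9,3)@(19, 7): e=[-32,206,138] → .
    (5,4)@(11, 9): e=[136,158,18] → X
    (9,4)@(19, 9): e=[-24,174,162] → .
    (4,5)@(9, 11): e=[184,122,6] → X
    (9,5)@(19, 11): e=[-16,142,186] → .
    (4,6)@(9, 13): e=[192,90,30] → X
    (9,7)@(19, 15): e=[0,78,234] → X  [on edge]
  covered (40 px):
    . . . . . . . . . . .
    . . . . . . . X . . .
    . . . . . . X X X . .
    . . . . . . X X X . .
    . . . . . X X X X . .
    . . . . X X X X X . .
    . . . . X X X X X . .
    . . . X X X X X X X .
    . . X X X X X X X X .
    . . . . . . X X X X .
    . . . . . . . . . . .
T4:
  2·area = 56  (B↔C swapped to make it positive)
  edge (18, 10)→(18, 14): d=(0,4) inclusive
  edge (18, 14)→(4, 0): d=(-14,-14) inclusive
  edge (4, 0)→(18, 10): d=(14,10) inclusive
    (2,0)@(5, 1): e=[52,0,4] → X  [on edge]
    (3,0)@(7, 1): e=[44,28,-16] → .
    (2,1)@(5, 3): e=[52,-28,32] → .
    (3,1)@(7, 3): e=[44,0,12] → X  [on edge]
    (4,1)@(9, 3): e=[36,28,-8] → .
    (3,2)@(7, 5): e=[44,-28,40] → .
    (4,2)@(9, 5): e=[36,0,20] → X  [on edge]
    (5,2)@(11, 5): e=[28,28,0] → X  [on edge]
    (6,2)@(13, 5): e=[20,56,-20] → .
    (4,3)@(9, 7): e=[36,-28,48] → .
    (5,3)@(11, 7): e=[28,0,28] → X  [on edge]
    (6,3)@(13, 7): e=[20,28,8] → X
    (6,4)@(13, 9): e=[20,0,36] → X  [on edge]
    (7,5)@(15, 11): e=[12,0,44] → X  [on edge]
    (8,6)@(17, 13): e=[4,0,52] → X  [on edge]
    (9,7)@(19, 15): e=[-4,0,60] → .  [on edge]
    (10,8)@(21, 17): e=[-12,0,68] → .  [on edge]
  covered (11 px):
    . . X . . . . . . . .
    . . . X . . . . . . .
    . . . . X X . . . . .
    . . . . . X X . . . .
    . . . . . . X X . . .
    . . . . . . . X X . .
    . . . . . . . . X . .
    . . . . . . . . . . .
    . . . . . . . . . . .
    . . . . . . . . . . .
    . . . . . . . . . . .

Final: "outside"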